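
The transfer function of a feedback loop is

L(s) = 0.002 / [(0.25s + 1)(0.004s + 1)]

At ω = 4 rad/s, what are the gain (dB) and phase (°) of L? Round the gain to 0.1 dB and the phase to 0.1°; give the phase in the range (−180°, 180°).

-57.0 dB, -45.9°

At ω = 4 rad/s:
pole (1 + j4·0.25) = 1 + j1 → |·| ≈ 1.4142, ∠ ≈ 45.00°
pole (1 + j4·0.004) = 1 + j0.016 → |·| ≈ 1.0001, ∠ ≈ 0.92°
|L| = 0.002 · 1 / (1.4142 · 1.0001) ≈ 0.0014141
Gain = 20 log₁₀(0.0014141) ≈ -56.99 dB
∠L = (0°) − (45.00° + 0.92°) = -45.92°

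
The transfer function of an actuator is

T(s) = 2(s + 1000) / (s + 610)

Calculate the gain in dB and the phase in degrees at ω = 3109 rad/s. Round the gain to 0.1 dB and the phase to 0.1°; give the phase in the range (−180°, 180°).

At s = jω = j3109:
zero (s+1000): 1000 + j3109 → |·| = √(1000²+3109²) = √10665881 ≈ 3265.9, ∠ = arctan(3109/1000) ≈ 72.17°
pole (s+610): 610 + j3109 → |·| = √(610²+3109²) = √10037981 ≈ 3168.3, ∠ = arctan(3109/610) ≈ 78.90°
|T| = 2 · 3265.9 / 3168.3 ≈ 2.0616
Gain = 20 log₁₀(2.0616) ≈ 6.28 dB
∠T = 72.17° − 78.90° = -6.73°

6.3 dB, -6.7°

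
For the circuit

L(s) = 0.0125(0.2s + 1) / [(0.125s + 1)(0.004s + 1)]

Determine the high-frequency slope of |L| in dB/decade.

Each pole contributes −20 dB/decade at high frequency; each zero contributes +20 dB/decade.
Net: 1 zero(s) − 2 pole(s) → -20 dB/decade.

-20 dB/decade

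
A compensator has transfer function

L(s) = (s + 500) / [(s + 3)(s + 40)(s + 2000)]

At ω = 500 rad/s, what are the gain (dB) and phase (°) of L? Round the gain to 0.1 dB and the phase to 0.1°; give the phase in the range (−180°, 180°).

At s = jω = j500:
zero (s+500): 500 + j500 → |·| = √(500²+500²) = √500000 ≈ 707.11, ∠ = arctan(500/500) ≈ 45.00°
pole (s+3): 3 + j500 → |·| = √(3²+500²) = √250009 ≈ 500.01, ∠ = arctan(500/3) ≈ 89.66°
pole (s+40): 40 + j500 → |·| = √(40²+500²) = √251600 ≈ 501.6, ∠ = arctan(500/40) ≈ 85.43°
pole (s+2000): 2000 + j500 → |·| = √(2000²+500²) = √4250000 ≈ 2061.6, ∠ = arctan(500/2000) ≈ 14.04°
|L| = 1 · 707.11 / 5.1706e+08 ≈ 1.3676e-06
Gain = 20 log₁₀(1.3676e-06) ≈ -117.28 dB
∠L = 45.00° − 189.13° = -144.13°

-117.3 dB, -144.1°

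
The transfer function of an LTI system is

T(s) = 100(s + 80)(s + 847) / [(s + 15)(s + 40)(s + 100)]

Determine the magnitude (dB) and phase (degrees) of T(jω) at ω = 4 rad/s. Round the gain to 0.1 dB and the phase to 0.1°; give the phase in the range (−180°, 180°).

40.7 dB, -19.8°

At s = jω = j4:
zero (s+80): 80 + j4 → |·| = √(80²+4²) = √6416 ≈ 80.1, ∠ = arctan(4/80) ≈ 2.86°
zero (s+847): 847 + j4 → |·| = √(847²+4²) = √717425 ≈ 847.01, ∠ = arctan(4/847) ≈ 0.27°
pole (s+15): 15 + j4 → |·| = √(15²+4²) = √241 ≈ 15.524, ∠ = arctan(4/15) ≈ 14.93°
pole (s+40): 40 + j4 → |·| = √(40²+4²) = √1616 ≈ 40.2, ∠ = arctan(4/40) ≈ 5.71°
pole (s+100): 100 + j4 → |·| = √(100²+4²) = √10016 ≈ 100.08, ∠ = arctan(4/100) ≈ 2.29°
|T| = 100 · 67846 / 62456 ≈ 108.63
Gain = 20 log₁₀(108.63) ≈ 40.72 dB
∠T = 3.13° − 22.93° = -19.80°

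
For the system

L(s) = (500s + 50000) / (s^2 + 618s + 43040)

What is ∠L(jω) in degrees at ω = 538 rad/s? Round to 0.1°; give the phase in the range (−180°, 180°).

-47.1°

Substitute s = j538:
Numerator: 500(j538) + 50000 = 50000 + j269000
Denominator: (j538)^2 + 618(j538) + 43040 = -246404 + j332484
|N| = √(50000² + 269000²) ≈ 2.7361e+05, ∠N ≈ 79.47°
|D| = √(246404² + 332484²) ≈ 4.1384e+05, ∠D ≈ 126.54°
∠L = 79.47° − 126.54° = -47.07°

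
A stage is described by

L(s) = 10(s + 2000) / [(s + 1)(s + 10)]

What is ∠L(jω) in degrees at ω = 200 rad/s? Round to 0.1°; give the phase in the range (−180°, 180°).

At s = jω = j200:
zero (s+2000): 2000 + j200 → |·| = √(2000²+200²) = √4040000 ≈ 2010, ∠ = arctan(200/2000) ≈ 5.71°
pole (s+1): 1 + j200 → |·| = √(1²+200²) = √40001 ≈ 200, ∠ = arctan(200/1) ≈ 89.71°
pole (s+10): 10 + j200 → |·| = √(10²+200²) = √40100 ≈ 200.25, ∠ = arctan(200/10) ≈ 87.14°
∠L = 5.71° − 176.85° = -171.14°

-171.1°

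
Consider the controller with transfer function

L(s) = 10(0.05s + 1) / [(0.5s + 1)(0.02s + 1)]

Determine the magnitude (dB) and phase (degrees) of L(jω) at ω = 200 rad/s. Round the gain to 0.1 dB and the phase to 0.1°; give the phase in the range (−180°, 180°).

At ω = 200 rad/s:
zero (1 + j200·0.05) = 1 + j10 → |·| ≈ 10.05, ∠ ≈ 84.29°
pole (1 + j200·0.5) = 1 + j100 → |·| ≈ 100, ∠ ≈ 89.43°
pole (1 + j200·0.02) = 1 + j4 → |·| ≈ 4.1231, ∠ ≈ 75.96°
|L| = 10 · 10.05 / (100 · 4.1231) ≈ 0.24375
Gain = 20 log₁₀(0.24375) ≈ -12.26 dB
∠L = (84.29°) − (89.43° + 75.96°) = -81.10°

-12.3 dB, -81.1°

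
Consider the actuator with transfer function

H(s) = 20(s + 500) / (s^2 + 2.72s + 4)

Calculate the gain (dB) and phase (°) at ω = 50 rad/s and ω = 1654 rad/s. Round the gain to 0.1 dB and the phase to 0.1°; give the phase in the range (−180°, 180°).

At s = jω = j50:
zero (s+500): 500 + j50 → |·| = √(500²+50²) = √252500 ≈ 502.49, ∠ = arctan(50/500) ≈ 5.71°
quadratic: (j50)² + 2.72·j50 + 4 = -2496 + j136 → |·| ≈ 2499.7, ∠ ≈ 176.88°
|H| = 20 · 502.49 / 2499.7 ≈ 4.0204
Gain = 20 log₁₀(4.0204) ≈ 12.09 dB
∠H = 5.71° − 176.88° = -171.17°

At s = jω = j1654:
zero (s+500): 500 + j1654 → |·| = √(500²+1654²) = √2985716 ≈ 1727.9, ∠ = arctan(1654/500) ≈ 73.18°
quadratic: (j1654)² + 2.72·j1654 + 4 = -2735712 + j4498.88 → |·| ≈ 2.7357e+06, ∠ ≈ 179.91°
|H| = 20 · 1727.9 / 2.7357e+06 ≈ 0.012632
Gain = 20 log₁₀(0.012632) ≈ -37.97 dB
∠H = 73.18° − 179.91° = -106.73°

ω = 50: 12.1 dB, -171.2°; ω = 1654: -38.0 dB, -106.7°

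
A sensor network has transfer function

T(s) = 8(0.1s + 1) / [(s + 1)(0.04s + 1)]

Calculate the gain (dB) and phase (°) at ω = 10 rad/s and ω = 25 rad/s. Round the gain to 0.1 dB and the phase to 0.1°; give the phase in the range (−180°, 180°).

ω = 10: 0.4 dB, -61.1°; ω = 25: -4.3 dB, -64.5°

At ω = 10 rad/s:
zero (1 + j10·0.1) = 1 + j1 → |·| ≈ 1.4142, ∠ ≈ 45.00°
pole (1 + j10·1) = 1 + j10 → |·| ≈ 10.05, ∠ ≈ 84.29°
pole (1 + j10·0.04) = 1 + j0.4 → |·| ≈ 1.077, ∠ ≈ 21.80°
|T| = 8 · 1.4142 / (10.05 · 1.077) ≈ 1.0452
Gain = 20 log₁₀(1.0452) ≈ 0.38 dB
∠T = (45.00°) − (84.29° + 21.80°) = -61.09°

At ω = 25 rad/s:
zero (1 + j25·0.1) = 1 + j2.5 → |·| ≈ 2.6926, ∠ ≈ 68.20°
pole (1 + j25·1) = 1 + j25 → |·| ≈ 25.02, ∠ ≈ 87.71°
pole (1 + j25·0.04) = 1 + j1 → |·| ≈ 1.4142, ∠ ≈ 45.00°
|T| = 8 · 2.6926 / (25.02 · 1.4142) ≈ 0.60878
Gain = 20 log₁₀(0.60878) ≈ -4.31 dB
∠T = (68.20°) − (87.71° + 45.00°) = -64.51°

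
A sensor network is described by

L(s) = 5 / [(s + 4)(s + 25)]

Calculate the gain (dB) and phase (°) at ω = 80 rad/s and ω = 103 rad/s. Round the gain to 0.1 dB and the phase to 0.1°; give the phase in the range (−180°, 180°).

ω = 80: -62.6 dB, -159.8°; ω = 103: -66.8 dB, -164.1°

At s = jω = j80:
pole (s+4): 4 + j80 → |·| = √(4²+80²) = √6416 ≈ 80.1, ∠ = arctan(80/4) ≈ 87.14°
pole (s+25): 25 + j80 → |·| = √(25²+80²) = √7025 ≈ 83.815, ∠ = arctan(80/25) ≈ 72.65°
|L| = 5 / 6713.6 ≈ 0.00074476
Gain = 20 log₁₀(0.00074476) ≈ -62.56 dB
∠L = 0.00° − 159.79° = -159.79°

At s = jω = j103:
pole (s+4): 4 + j103 → |·| = √(4²+103²) = √10625 ≈ 103.08, ∠ = arctan(103/4) ≈ 87.78°
pole (s+25): 25 + j103 → |·| = √(25²+103²) = √11234 ≈ 105.99, ∠ = arctan(103/25) ≈ 76.36°
|L| = 5 / 10925 ≈ 0.00045767
Gain = 20 log₁₀(0.00045767) ≈ -66.79 dB
∠L = 0.00° − 164.14° = -164.14°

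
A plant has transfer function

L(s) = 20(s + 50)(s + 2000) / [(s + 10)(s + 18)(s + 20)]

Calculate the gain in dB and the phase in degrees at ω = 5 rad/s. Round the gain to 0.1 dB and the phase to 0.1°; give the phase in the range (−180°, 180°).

At s = jω = j5:
zero (s+50): 50 + j5 → |·| = √(50²+5²) = √2525 ≈ 50.249, ∠ = arctan(5/50) ≈ 5.71°
zero (s+2000): 2000 + j5 → |·| = √(2000²+5²) = √4000025 ≈ 2000, ∠ = arctan(5/2000) ≈ 0.14°
pole (s+10): 10 + j5 → |·| = √(10²+5²) = √125 ≈ 11.18, ∠ = arctan(5/10) ≈ 26.57°
pole (s+18): 18 + j5 → |·| = √(18²+5²) = √349 ≈ 18.682, ∠ = arctan(5/18) ≈ 15.52°
pole (s+20): 20 + j5 → |·| = √(20²+5²) = √425 ≈ 20.616, ∠ = arctan(5/20) ≈ 14.04°
|L| = 20 · 1.005e+05 / 4306 ≈ 466.79
Gain = 20 log₁₀(466.79) ≈ 53.38 dB
∠L = 5.85° − 56.13° = -50.28°

53.4 dB, -50.3°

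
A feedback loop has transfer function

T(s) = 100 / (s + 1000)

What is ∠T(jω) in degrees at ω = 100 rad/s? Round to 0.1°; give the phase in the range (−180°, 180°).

-5.7°

Substitute s = j100:
Numerator: 100 = 100 + j0
Denominator: (j100) + 1000 = 1000 + j100
|N| = √(100² + 0²) ≈ 100, ∠N ≈ 0.00°
|D| = √(1000² + 100²) ≈ 1005, ∠D ≈ 5.71°
∠T = 0.00° − 5.71° = -5.71°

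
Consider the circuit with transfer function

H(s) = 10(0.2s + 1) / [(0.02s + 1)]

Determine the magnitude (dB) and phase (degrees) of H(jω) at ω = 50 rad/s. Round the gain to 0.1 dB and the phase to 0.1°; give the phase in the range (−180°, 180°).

37.0 dB, 39.3°

At ω = 50 rad/s:
zero (1 + j50·0.2) = 1 + j10 → |·| ≈ 10.05, ∠ ≈ 84.29°
pole (1 + j50·0.02) = 1 + j1 → |·| ≈ 1.4142, ∠ ≈ 45.00°
|H| = 10 · 10.05 / (1.4142) ≈ 71.065
Gain = 20 log₁₀(71.065) ≈ 37.03 dB
∠H = (84.29°) − (45.00°) = 39.29°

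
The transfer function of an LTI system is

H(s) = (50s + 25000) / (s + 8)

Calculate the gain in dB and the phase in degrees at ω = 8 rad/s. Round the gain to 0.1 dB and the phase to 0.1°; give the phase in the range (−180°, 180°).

66.9 dB, -44.1°

Substitute s = j8:
Numerator: 50(j8) + 25000 = 25000 + j400
Denominator: (j8) + 8 = 8 + j8
|N| = √(25000² + 400²) ≈ 25003, ∠N ≈ 0.92°
|D| = √(8² + 8²) ≈ 11.314, ∠D ≈ 45.00°
|H| = 25003 / 11.314 ≈ 2209.9
Gain = 20 log₁₀(2209.9) ≈ 66.89 dB
∠H = 0.92° − 45.00° = -44.08°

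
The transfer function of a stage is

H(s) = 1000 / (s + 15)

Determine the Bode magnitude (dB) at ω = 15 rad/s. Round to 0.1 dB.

33.5 dB

Substitute s = j15:
Numerator: 1000 = 1000 + j0
Denominator: (j15) + 15 = 15 + j15
|N| = √(1000² + 0²) ≈ 1000, ∠N ≈ 0.00°
|D| = √(15² + 15²) ≈ 21.213, ∠D ≈ 45.00°
|H| = 1000 / 21.213 ≈ 47.141
Gain = 20 log₁₀(47.141) ≈ 33.47 dB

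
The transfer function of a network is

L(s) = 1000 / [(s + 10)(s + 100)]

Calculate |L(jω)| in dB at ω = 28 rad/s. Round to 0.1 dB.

At s = jω = j28:
pole (s+10): 10 + j28 → |·| = √(10²+28²) = √884 ≈ 29.732, ∠ = arctan(28/10) ≈ 70.35°
pole (s+100): 100 + j28 → |·| = √(100²+28²) = √10784 ≈ 103.85, ∠ = arctan(28/100) ≈ 15.64°
|L| = 1000 / 3087.7 ≈ 0.32387
Gain = 20 log₁₀(0.32387) ≈ -9.79 dB

-9.8 dB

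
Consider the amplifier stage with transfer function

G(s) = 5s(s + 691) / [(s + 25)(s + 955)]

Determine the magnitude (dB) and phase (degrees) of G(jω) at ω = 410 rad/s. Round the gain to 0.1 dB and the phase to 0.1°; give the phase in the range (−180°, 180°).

11.7 dB, 10.9°

At s = jω = j410:
zero (s+691): 691 + j410 → |·| = √(691²+410²) = √645581 ≈ 803.48, ∠ = arctan(410/691) ≈ 30.68°
zero at origin: s = j410 → |·| = 410, ∠ = 90.00°
pole (s+25): 25 + j410 → |·| = √(25²+410²) = √168725 ≈ 410.76, ∠ = arctan(410/25) ≈ 86.51°
pole (s+955): 955 + j410 → |·| = √(955²+410²) = √1080125 ≈ 1039.3, ∠ = arctan(410/955) ≈ 23.23°
|G| = 5 · 3.2943e+05 / 4.269e+05 ≈ 3.8584
Gain = 20 log₁₀(3.8584) ≈ 11.73 dB
∠G = 120.68° − 109.74° = 10.94°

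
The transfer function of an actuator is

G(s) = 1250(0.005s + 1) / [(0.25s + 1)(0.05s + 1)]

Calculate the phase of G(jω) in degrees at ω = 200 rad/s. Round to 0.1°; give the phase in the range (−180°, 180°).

At ω = 200 rad/s:
zero (1 + j200·0.005) = 1 + j1 → |·| ≈ 1.4142, ∠ ≈ 45.00°
pole (1 + j200·0.25) = 1 + j50 → |·| ≈ 50.01, ∠ ≈ 88.85°
pole (1 + j200·0.05) = 1 + j10 → |·| ≈ 10.05, ∠ ≈ 84.29°
∠G = (45.00°) − (88.85° + 84.29°) = -128.14°

-128.1°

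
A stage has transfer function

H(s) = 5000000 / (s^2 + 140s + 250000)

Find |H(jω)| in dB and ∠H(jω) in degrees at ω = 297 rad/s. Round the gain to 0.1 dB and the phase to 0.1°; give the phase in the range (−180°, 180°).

At s = jω = j297:
quadratic: (j297)² + 140·j297 + 250000 = 161791 + j41580 → |·| ≈ 1.6705e+05, ∠ ≈ 14.41°
|H| = 5000000 / 1.6705e+05 ≈ 29.931
Gain = 20 log₁₀(29.931) ≈ 29.52 dB
∠H = 0.00° − 14.41° = -14.41°

29.5 dB, -14.4°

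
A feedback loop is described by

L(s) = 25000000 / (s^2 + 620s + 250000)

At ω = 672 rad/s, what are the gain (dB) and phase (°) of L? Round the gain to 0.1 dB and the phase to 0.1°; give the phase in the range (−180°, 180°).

At s = jω = j672:
quadratic: (j672)² + 620·j672 + 250000 = -201584 + j416640 → |·| ≈ 4.6284e+05, ∠ ≈ 115.82°
|L| = 25000000 / 4.6284e+05 ≈ 54.014
Gain = 20 log₁₀(54.014) ≈ 34.65 dB
∠L = 0.00° − 115.82° = -115.82°

34.7 dB, -115.8°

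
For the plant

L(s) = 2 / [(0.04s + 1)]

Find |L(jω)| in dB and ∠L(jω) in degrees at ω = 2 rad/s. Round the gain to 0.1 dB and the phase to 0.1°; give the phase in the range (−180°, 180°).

At ω = 2 rad/s:
pole (1 + j2·0.04) = 1 + j0.08 → |·| ≈ 1.0032, ∠ ≈ 4.57°
|L| = 2 · 1 / (1.0032) ≈ 1.9936
Gain = 20 log₁₀(1.9936) ≈ 5.99 dB
∠L = (0°) − (4.57°) = -4.57°

6.0 dB, -4.6°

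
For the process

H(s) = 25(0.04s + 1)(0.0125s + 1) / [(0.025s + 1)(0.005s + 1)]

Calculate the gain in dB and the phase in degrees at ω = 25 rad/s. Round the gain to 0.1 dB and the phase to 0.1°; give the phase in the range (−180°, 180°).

At ω = 25 rad/s:
zero (1 + j25·0.04) = 1 + j1 → |·| ≈ 1.4142, ∠ ≈ 45.00°
zero (1 + j25·0.0125) = 1 + j0.3125 → |·| ≈ 1.0477, ∠ ≈ 17.35°
pole (1 + j25·0.025) = 1 + j0.625 → |·| ≈ 1.1792, ∠ ≈ 32.01°
pole (1 + j25·0.005) = 1 + j0.125 → |·| ≈ 1.0078, ∠ ≈ 7.13°
|H| = 25 · 1.4142 · 1.0477 / (1.1792 · 1.0078) ≈ 31.169
Gain = 20 log₁₀(31.169) ≈ 29.87 dB
∠H = (45.00° + 17.35°) − (32.01° + 7.13°) = 23.21°

29.9 dB, 23.2°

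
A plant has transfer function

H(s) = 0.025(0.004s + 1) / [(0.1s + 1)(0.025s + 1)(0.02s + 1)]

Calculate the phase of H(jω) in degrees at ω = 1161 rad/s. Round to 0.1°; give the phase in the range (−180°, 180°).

172.8°

At ω = 1161 rad/s:
zero (1 + j1161·0.004) = 1 + j4.644 → |·| ≈ 4.7504, ∠ ≈ 77.85°
pole (1 + j1161·0.1) = 1 + j116.1 → |·| ≈ 116.1, ∠ ≈ 89.51°
pole (1 + j1161·0.025) = 1 + j29.025 → |·| ≈ 29.042, ∠ ≈ 88.03°
pole (1 + j1161·0.02) = 1 + j23.22 → |·| ≈ 23.242, ∠ ≈ 87.53°
∠H = (77.85°) − (89.51° + 88.03° + 87.53°) = -187.22° ≡ 172.78° (principal value)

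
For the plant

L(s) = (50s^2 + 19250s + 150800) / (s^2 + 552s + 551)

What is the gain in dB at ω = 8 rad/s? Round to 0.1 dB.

Substitute s = j8:
Numerator: 50(j8)^2 + 19250(j8) + 150800 = 147600 + j154000
Denominator: (j8)^2 + 552(j8) + 551 = 487 + j4416
|N| = √(147600² + 154000²) ≈ 2.1331e+05, ∠N ≈ 46.22°
|D| = √(487² + 4416²) ≈ 4442.8, ∠D ≈ 83.71°
|L| = 2.1331e+05 / 4442.8 ≈ 48.013
Gain = 20 log₁₀(48.013) ≈ 33.63 dB

33.6 dB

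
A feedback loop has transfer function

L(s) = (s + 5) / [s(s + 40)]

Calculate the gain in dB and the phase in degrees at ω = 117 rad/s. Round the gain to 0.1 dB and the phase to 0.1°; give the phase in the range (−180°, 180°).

At s = jω = j117:
zero (s+5): 5 + j117 → |·| = √(5²+117²) = √13714 ≈ 117.11, ∠ = arctan(117/5) ≈ 87.55°
pole (s+40): 40 + j117 → |·| = √(40²+117²) = √15289 ≈ 123.65, ∠ = arctan(117/40) ≈ 71.13°
pole at origin: |s| = 117, ∠ = 90.00° (in denominator)
|L| = 1 · 117.11 / 14467 ≈ 0.008095
Gain = 20 log₁₀(0.008095) ≈ -41.84 dB
∠L = 87.55° − 161.13° = -73.58°

-41.8 dB, -73.6°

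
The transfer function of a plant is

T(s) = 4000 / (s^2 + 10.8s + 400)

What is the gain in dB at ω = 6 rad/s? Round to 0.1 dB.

At s = jω = j6:
quadratic: (j6)² + 10.8·j6 + 400 = 364 + j64.8 → |·| ≈ 369.72, ∠ ≈ 10.09°
|T| = 4000 / 369.72 ≈ 10.819
Gain = 20 log₁₀(10.819) ≈ 20.68 dB

20.7 dB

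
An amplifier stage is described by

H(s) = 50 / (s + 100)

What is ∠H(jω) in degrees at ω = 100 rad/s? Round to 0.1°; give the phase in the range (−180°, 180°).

Substitute s = j100:
Numerator: 50 = 50 + j0
Denominator: (j100) + 100 = 100 + j100
|N| = √(50² + 0²) ≈ 50, ∠N ≈ 0.00°
|D| = √(100² + 100²) ≈ 141.42, ∠D ≈ 45.00°
∠H = 0.00° − 45.00° = -45.00°

-45.0°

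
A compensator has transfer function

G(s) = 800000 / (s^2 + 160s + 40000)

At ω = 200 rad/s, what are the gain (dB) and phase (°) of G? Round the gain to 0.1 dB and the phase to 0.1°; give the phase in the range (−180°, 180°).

28.0 dB, -90.0°

At s = jω = j200:
quadratic: (j200)² + 160·j200 + 40000 = 0 + j32000 → |·| ≈ 32000, ∠ ≈ 90.00°
|G| = 800000 / 32000 ≈ 25
Gain = 20 log₁₀(25) ≈ 27.96 dB
∠G = 0.00° − 90.00° = -90.00°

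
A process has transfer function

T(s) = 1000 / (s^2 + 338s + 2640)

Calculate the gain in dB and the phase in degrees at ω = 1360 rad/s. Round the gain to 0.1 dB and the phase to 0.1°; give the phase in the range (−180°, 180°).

Substitute s = j1360:
Numerator: 1000 = 1000 + j0
Denominator: (j1360)^2 + 338(j1360) + 2640 = -1846960 + j459680
|N| = √(1000² + 0²) ≈ 1000, ∠N ≈ 0.00°
|D| = √(1846960² + 459680²) ≈ 1.9033e+06, ∠D ≈ 166.02°
|T| = 1000 / 1.9033e+06 ≈ 0.0005254
Gain = 20 log₁₀(0.0005254) ≈ -65.59 dB
∠T = 0.00° − 166.02° = -166.02°

-65.6 dB, -166.0°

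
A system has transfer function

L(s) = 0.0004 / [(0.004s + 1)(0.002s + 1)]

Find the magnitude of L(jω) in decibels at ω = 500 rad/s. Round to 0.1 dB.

-78.0 dB

At ω = 500 rad/s:
pole (1 + j500·0.004) = 1 + j2 → |·| ≈ 2.2361, ∠ ≈ 63.43°
pole (1 + j500·0.002) = 1 + j1 → |·| ≈ 1.4142, ∠ ≈ 45.00°
|L| = 0.0004 · 1 / (2.2361 · 1.4142) ≈ 0.00012649
Gain = 20 log₁₀(0.00012649) ≈ -77.96 dB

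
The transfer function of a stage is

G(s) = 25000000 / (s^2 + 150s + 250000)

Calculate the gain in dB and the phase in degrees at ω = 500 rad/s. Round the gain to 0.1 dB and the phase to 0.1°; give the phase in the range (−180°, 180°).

At s = jω = j500:
quadratic: (j500)² + 150·j500 + 250000 = 0 + j75000 → |·| ≈ 75000, ∠ ≈ 90.00°
|G| = 25000000 / 75000 ≈ 333.33
Gain = 20 log₁₀(333.33) ≈ 50.46 dB
∠G = 0.00° − 90.00° = -90.00°

50.5 dB, -90.0°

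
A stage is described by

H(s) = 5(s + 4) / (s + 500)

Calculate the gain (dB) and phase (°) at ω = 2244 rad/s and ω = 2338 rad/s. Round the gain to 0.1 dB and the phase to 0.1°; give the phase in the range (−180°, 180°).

At s = jω = j2244:
zero (s+4): 4 + j2244 → |·| = √(4²+2244²) = √5035552 ≈ 2244, ∠ = arctan(2244/4) ≈ 89.90°
pole (s+500): 500 + j2244 → |·| = √(500²+2244²) = √5285536 ≈ 2299, ∠ = arctan(2244/500) ≈ 77.44°
|H| = 5 · 2244 / 2299 ≈ 4.8804
Gain = 20 log₁₀(4.8804) ≈ 13.77 dB
∠H = 89.90° − 77.44° = 12.46°

At s = jω = j2338:
zero (s+4): 4 + j2338 → |·| = √(4²+2338²) = √5466260 ≈ 2338, ∠ = arctan(2338/4) ≈ 89.90°
pole (s+500): 500 + j2338 → |·| = √(500²+2338²) = √5716244 ≈ 2390.9, ∠ = arctan(2338/500) ≈ 77.93°
|H| = 5 · 2338 / 2390.9 ≈ 4.8894
Gain = 20 log₁₀(4.8894) ≈ 13.79 dB
∠H = 89.90° − 77.93° = 11.97°

ω = 2244: 13.8 dB, 12.5°; ω = 2338: 13.8 dB, 12.0°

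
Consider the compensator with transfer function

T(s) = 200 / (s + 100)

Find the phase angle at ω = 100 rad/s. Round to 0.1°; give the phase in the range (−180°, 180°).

-45.0°

Substitute s = j100:
Numerator: 200 = 200 + j0
Denominator: (j100) + 100 = 100 + j100
|N| = √(200² + 0²) ≈ 200, ∠N ≈ 0.00°
|D| = √(100² + 100²) ≈ 141.42, ∠D ≈ 45.00°
∠T = 0.00° − 45.00° = -45.00°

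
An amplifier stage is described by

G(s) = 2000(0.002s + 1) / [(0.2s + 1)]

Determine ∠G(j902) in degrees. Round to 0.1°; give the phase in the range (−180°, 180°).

-28.7°

At ω = 902 rad/s:
zero (1 + j902·0.002) = 1 + j1.804 → |·| ≈ 2.0626, ∠ ≈ 61.00°
pole (1 + j902·0.2) = 1 + j180.4 → |·| ≈ 180.4, ∠ ≈ 89.68°
∠G = (61.00°) − (89.68°) = -28.68°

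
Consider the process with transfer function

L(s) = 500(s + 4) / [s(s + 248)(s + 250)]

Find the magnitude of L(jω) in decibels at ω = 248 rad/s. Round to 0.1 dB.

At s = jω = j248:
zero (s+4): 4 + j248 → |·| = √(4²+248²) = √61520 ≈ 248.03, ∠ = arctan(248/4) ≈ 89.08°
pole (s+248): 248 + j248 → |·| = √(248²+248²) = √123008 ≈ 350.72, ∠ = arctan(248/248) ≈ 45.00°
pole (s+250): 250 + j248 → |·| = √(250²+248²) = √124004 ≈ 352.14, ∠ = arctan(248/250) ≈ 44.77°
pole at origin: |s| = 248, ∠ = 90.00° (in denominator)
|L| = 500 · 248.03 / 3.0629e+07 ≈ 0.0040489
Gain = 20 log₁₀(0.0040489) ≈ -47.85 dB

-47.9 dB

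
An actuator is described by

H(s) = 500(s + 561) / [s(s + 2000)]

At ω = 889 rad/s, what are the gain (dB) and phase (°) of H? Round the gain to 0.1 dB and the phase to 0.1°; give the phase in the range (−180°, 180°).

At s = jω = j889:
zero (s+561): 561 + j889 → |·| = √(561²+889²) = √1105042 ≈ 1051.2, ∠ = arctan(889/561) ≈ 57.75°
pole (s+2000): 2000 + j889 → |·| = √(2000²+889²) = √4790321 ≈ 2188.7, ∠ = arctan(889/2000) ≈ 23.97°
pole at origin: |s| = 889, ∠ = 90.00° (in denominator)
|H| = 500 · 1051.2 / 1.9458e+06 ≈ 0.27012
Gain = 20 log₁₀(0.27012) ≈ -11.37 dB
∠H = 57.75° − 113.97° = -56.22°

-11.4 dB, -56.2°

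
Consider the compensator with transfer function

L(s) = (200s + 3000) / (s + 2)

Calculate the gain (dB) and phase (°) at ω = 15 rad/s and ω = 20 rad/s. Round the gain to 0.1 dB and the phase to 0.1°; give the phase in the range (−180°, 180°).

Substitute s = j15:
Numerator: 200(j15) + 3000 = 3000 + j3000
Denominator: (j15) + 2 = 2 + j15
|N| = √(3000² + 3000²) ≈ 4242.6, ∠N ≈ 45.00°
|D| = √(2² + 15²) ≈ 15.133, ∠D ≈ 82.41°
|L| = 4242.6 / 15.133 ≈ 280.35
Gain = 20 log₁₀(280.35) ≈ 48.95 dB
∠L = 45.00° − 82.41° = -37.41°

Substitute s = j20:
Numerator: 200(j20) + 3000 = 3000 + j4000
Denominator: (j20) + 2 = 2 + j20
|N| = √(3000² + 4000²) ≈ 5000, ∠N ≈ 53.13°
|D| = √(2² + 20²) ≈ 20.1, ∠D ≈ 84.29°
|L| = 5000 / 20.1 ≈ 248.76
Gain = 20 log₁₀(248.76) ≈ 47.92 dB
∠L = 53.13° − 84.29° = -31.16°

ω = 15: 49.0 dB, -37.4°; ω = 20: 47.9 dB, -31.2°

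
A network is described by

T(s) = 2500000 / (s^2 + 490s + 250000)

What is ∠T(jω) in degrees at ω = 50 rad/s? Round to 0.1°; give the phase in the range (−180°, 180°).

At s = jω = j50:
quadratic: (j50)² + 490·j50 + 250000 = 247500 + j24500 → |·| ≈ 2.4871e+05, ∠ ≈ 5.65°
∠T = 0.00° − 5.65° = -5.65°

-5.7°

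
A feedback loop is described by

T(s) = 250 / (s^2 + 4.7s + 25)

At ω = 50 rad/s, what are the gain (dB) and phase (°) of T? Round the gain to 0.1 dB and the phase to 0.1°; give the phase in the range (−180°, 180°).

-20.0 dB, -174.6°

At s = jω = j50:
quadratic: (j50)² + 4.7·j50 + 25 = -2475 + j235 → |·| ≈ 2486.1, ∠ ≈ 174.58°
|T| = 250 / 2486.1 ≈ 0.10056
Gain = 20 log₁₀(0.10056) ≈ -19.95 dB
∠T = 0.00° − 174.58° = -174.58°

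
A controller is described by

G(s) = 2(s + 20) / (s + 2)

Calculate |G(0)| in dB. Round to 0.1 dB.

G(0) = 2·20 / (2) = 20
20 log₁₀(20) ≈ 26.02 dB

26.0 dB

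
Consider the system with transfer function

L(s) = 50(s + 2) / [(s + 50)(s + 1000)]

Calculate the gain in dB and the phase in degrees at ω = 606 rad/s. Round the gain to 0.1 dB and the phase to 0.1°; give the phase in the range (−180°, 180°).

At s = jω = j606:
zero (s+2): 2 + j606 → |·| = √(2²+606²) = √367240 ≈ 606, ∠ = arctan(606/2) ≈ 89.81°
pole (s+50): 50 + j606 → |·| = √(50²+606²) = √369736 ≈ 608.06, ∠ = arctan(606/50) ≈ 85.28°
pole (s+1000): 1000 + j606 → |·| = √(1000²+606²) = √1367236 ≈ 1169.3, ∠ = arctan(606/1000) ≈ 31.22°
|L| = 50 · 606 / 7.11e+05 ≈ 0.042616
Gain = 20 log₁₀(0.042616) ≈ -27.41 dB
∠L = 89.81° − 116.50° = -26.69°

-27.4 dB, -26.7°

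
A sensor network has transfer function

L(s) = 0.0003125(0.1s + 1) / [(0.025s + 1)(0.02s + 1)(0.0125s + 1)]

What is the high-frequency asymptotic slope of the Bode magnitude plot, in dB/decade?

-40 dB/decade

Each pole contributes −20 dB/decade at high frequency; each zero contributes +20 dB/decade.
Net: 1 zero(s) − 3 pole(s) → -40 dB/decade.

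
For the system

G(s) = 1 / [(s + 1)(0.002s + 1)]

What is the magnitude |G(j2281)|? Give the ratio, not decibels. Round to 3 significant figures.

At ω = 2281 rad/s:
pole (1 + j2281·1) = 1 + j2281 → |·| ≈ 2281, ∠ ≈ 89.97°
pole (1 + j2281·0.002) = 1 + j4.562 → |·| ≈ 4.6703, ∠ ≈ 77.64°
|G| = 1 · 1 / (2281 · 4.6703) ≈ 9.3871e-05

9.39e-05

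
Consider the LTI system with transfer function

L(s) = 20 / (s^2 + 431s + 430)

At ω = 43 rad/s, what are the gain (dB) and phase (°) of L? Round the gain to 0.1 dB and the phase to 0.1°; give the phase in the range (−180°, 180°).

Substitute s = j43:
Numerator: 20 = 20 + j0
Denominator: (j43)^2 + 431(j43) + 430 = -1419 + j18533
|N| = √(20² + 0²) ≈ 20, ∠N ≈ 0.00°
|D| = √(1419² + 18533²) ≈ 18587, ∠D ≈ 94.38°
|L| = 20 / 18587 ≈ 0.001076
Gain = 20 log₁₀(0.001076) ≈ -59.36 dB
∠L = 0.00° − 94.38° = -94.38°

-59.4 dB, -94.4°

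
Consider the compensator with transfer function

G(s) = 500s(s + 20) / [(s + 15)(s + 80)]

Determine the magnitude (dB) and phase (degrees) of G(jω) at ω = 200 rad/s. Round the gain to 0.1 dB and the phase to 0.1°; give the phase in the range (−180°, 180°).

At s = jω = j200:
zero (s+20): 20 + j200 → |·| = √(20²+200²) = √40400 ≈ 201, ∠ = arctan(200/20) ≈ 84.29°
zero at origin: s = j200 → |·| = 200, ∠ = 90.00°
pole (s+15): 15 + j200 → |·| = √(15²+200²) = √40225 ≈ 200.56, ∠ = arctan(200/15) ≈ 85.71°
pole (s+80): 80 + j200 → |·| = √(80²+200²) = √46400 ≈ 215.41, ∠ = arctan(200/80) ≈ 68.20°
|G| = 500 · 40200 / 43203 ≈ 465.25
Gain = 20 log₁₀(465.25) ≈ 53.35 dB
∠G = 174.29° − 153.91° = 20.38°

53.4 dB, 20.4°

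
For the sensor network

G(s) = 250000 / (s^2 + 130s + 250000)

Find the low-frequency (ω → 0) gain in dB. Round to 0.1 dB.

0.0 dB

G(0) = 250000 / 250000 = 1
20 log₁₀(1) ≈ 0.00 dB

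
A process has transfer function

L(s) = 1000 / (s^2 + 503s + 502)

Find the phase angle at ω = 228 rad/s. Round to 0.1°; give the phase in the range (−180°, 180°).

Substitute s = j228:
Numerator: 1000 = 1000 + j0
Denominator: (j228)^2 + 503(j228) + 502 = -51482 + j114684
|N| = √(1000² + 0²) ≈ 1000, ∠N ≈ 0.00°
|D| = √(51482² + 114684²) ≈ 1.2571e+05, ∠D ≈ 114.18°
∠L = 0.00° − 114.18° = -114.18°

-114.2°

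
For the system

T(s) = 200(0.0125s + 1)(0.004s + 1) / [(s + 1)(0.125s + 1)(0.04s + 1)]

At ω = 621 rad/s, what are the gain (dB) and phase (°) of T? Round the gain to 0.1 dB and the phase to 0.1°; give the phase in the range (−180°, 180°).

At ω = 621 rad/s:
zero (1 + j621·0.0125) = 1 + j7.7625 → |·| ≈ 7.8266, ∠ ≈ 82.66°
zero (1 + j621·0.004) = 1 + j2.484 → |·| ≈ 2.6777, ∠ ≈ 68.07°
pole (1 + j621·1) = 1 + j621 → |·| ≈ 621, ∠ ≈ 89.91°
pole (1 + j621·0.125) = 1 + j77.625 → |·| ≈ 77.631, ∠ ≈ 89.26°
pole (1 + j621·0.04) = 1 + j24.84 → |·| ≈ 24.86, ∠ ≈ 87.69°
|T| = 200 · 7.8266 · 2.6777 / (621 · 77.631 · 24.86) ≈ 0.0034973
Gain = 20 log₁₀(0.0034973) ≈ -49.13 dB
∠T = (82.66° + 68.07°) − (89.91° + 89.26° + 87.69°) = -116.13°

-49.1 dB, -116.1°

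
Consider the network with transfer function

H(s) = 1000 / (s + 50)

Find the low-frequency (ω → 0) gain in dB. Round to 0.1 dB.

H(0) = 1000 / (50) = 20
20 log₁₀(20) ≈ 26.02 dB

26.0 dB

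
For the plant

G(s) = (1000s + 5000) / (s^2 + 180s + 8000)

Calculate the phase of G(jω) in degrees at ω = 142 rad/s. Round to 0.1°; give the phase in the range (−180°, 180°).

Substitute s = j142:
Numerator: 1000(j142) + 5000 = 5000 + j142000
Denominator: (j142)^2 + 180(j142) + 8000 = -12164 + j25560
|N| = √(5000² + 142000²) ≈ 1.4209e+05, ∠N ≈ 87.98°
|D| = √(12164² + 25560²) ≈ 28307, ∠D ≈ 115.45°
∠G = 87.98° − 115.45° = -27.47°

-27.5°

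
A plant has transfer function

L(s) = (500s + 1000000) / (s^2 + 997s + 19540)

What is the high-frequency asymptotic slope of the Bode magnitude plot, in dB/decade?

Each pole contributes −20 dB/decade at high frequency; each zero contributes +20 dB/decade.
Net: 1 zero(s) − 2 pole(s) → -20 dB/decade.

-20 dB/decade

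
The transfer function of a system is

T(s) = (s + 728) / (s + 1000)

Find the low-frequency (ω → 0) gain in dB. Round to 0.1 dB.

T(0) = 1·728 / (1000) = 0.728
20 log₁₀(0.728) ≈ -2.76 dB

-2.8 dB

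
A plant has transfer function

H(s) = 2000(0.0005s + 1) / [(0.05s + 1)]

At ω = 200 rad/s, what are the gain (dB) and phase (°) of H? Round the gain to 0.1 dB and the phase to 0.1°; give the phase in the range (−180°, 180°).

At ω = 200 rad/s:
zero (1 + j200·0.0005) = 1 + j0.1 → |·| ≈ 1.005, ∠ ≈ 5.71°
pole (1 + j200·0.05) = 1 + j10 → |·| ≈ 10.05, ∠ ≈ 84.29°
|H| = 2000 · 1.005 / (10.05) ≈ 200
Gain = 20 log₁₀(200) ≈ 46.02 dB
∠H = (5.71°) − (84.29°) = -78.58°

46.0 dB, -78.6°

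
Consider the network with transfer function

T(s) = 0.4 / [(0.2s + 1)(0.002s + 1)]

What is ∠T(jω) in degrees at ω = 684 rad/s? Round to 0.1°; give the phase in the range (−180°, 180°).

At ω = 684 rad/s:
pole (1 + j684·0.2) = 1 + j136.8 → |·| ≈ 136.8, ∠ ≈ 89.58°
pole (1 + j684·0.002) = 1 + j1.368 → |·| ≈ 1.6945, ∠ ≈ 53.83°
∠T = (0°) − (89.58° + 53.83°) = -143.41°

-143.4°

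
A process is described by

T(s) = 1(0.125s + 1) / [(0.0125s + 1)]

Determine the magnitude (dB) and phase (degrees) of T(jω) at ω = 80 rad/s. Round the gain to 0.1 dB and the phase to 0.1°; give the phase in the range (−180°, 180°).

At ω = 80 rad/s:
zero (1 + j80·0.125) = 1 + j10 → |·| ≈ 10.05, ∠ ≈ 84.29°
pole (1 + j80·0.0125) = 1 + j1 → |·| ≈ 1.4142, ∠ ≈ 45.00°
|T| = 1 · 10.05 / (1.4142) ≈ 7.1065
Gain = 20 log₁₀(7.1065) ≈ 17.03 dB
∠T = (84.29°) − (45.00°) = 39.29°

17.0 dB, 39.3°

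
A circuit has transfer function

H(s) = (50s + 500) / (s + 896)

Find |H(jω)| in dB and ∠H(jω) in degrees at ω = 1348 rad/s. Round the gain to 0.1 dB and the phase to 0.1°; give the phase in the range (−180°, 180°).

Substitute s = j1348:
Numerator: 50(j1348) + 500 = 500 + j67400
Denominator: (j1348) + 896 = 896 + j1348
|N| = √(500² + 67400²) ≈ 67402, ∠N ≈ 89.57°
|D| = √(896² + 1348²) ≈ 1618.6, ∠D ≈ 56.39°
|H| = 67402 / 1618.6 ≈ 41.642
Gain = 20 log₁₀(41.642) ≈ 32.39 dB
∠H = 89.57° − 56.39° = 33.18°

32.4 dB, 33.2°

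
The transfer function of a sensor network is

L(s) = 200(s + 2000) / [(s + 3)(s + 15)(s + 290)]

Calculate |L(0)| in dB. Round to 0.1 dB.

L(0) = 200·2000 / (3·15·290) ≈ 30.651
20 log₁₀(30.651) ≈ 29.73 dB

29.7 dB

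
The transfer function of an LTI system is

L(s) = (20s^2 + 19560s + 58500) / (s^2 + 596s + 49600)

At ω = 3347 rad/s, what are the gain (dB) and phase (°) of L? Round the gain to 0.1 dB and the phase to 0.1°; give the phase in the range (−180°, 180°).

26.3 dB, -6.2°

Substitute s = j3347:
Numerator: 20(j3347)^2 + 19560(j3347) + 58500 = -223989680 + j65467320
Denominator: (j3347)^2 + 596(j3347) + 49600 = -11152809 + j1994812
|N| = √(223989680² + 65467320²) ≈ 2.3336e+08, ∠N ≈ 163.71°
|D| = √(11152809² + 1994812²) ≈ 1.133e+07, ∠D ≈ 169.86°
|L| = 2.3336e+08 / 1.133e+07 ≈ 20.597
Gain = 20 log₁₀(20.597) ≈ 26.28 dB
∠L = 163.71° − 169.86° = -6.15°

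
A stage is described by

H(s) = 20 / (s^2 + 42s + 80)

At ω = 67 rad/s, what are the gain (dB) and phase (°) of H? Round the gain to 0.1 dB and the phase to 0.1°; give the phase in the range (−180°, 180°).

-48.4 dB, -147.5°

Substitute s = j67:
Numerator: 20 = 20 + j0
Denominator: (j67)^2 + 42(j67) + 80 = -4409 + j2814
|N| = √(20² + 0²) ≈ 20, ∠N ≈ 0.00°
|D| = √(4409² + 2814²) ≈ 5230.5, ∠D ≈ 147.45°
|H| = 20 / 5230.5 ≈ 0.0038237
Gain = 20 log₁₀(0.0038237) ≈ -48.35 dB
∠H = 0.00° − 147.45° = -147.45°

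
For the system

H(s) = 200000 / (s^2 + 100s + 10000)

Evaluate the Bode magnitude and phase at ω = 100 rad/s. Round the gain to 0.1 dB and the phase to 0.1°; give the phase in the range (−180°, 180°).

At s = jω = j100:
quadratic: (j100)² + 100·j100 + 10000 = 0 + j10000 → |·| ≈ 10000, ∠ ≈ 90.00°
|H| = 200000 / 10000 ≈ 20
Gain = 20 log₁₀(20) ≈ 26.02 dB
∠H = 0.00° − 90.00° = -90.00°

26.0 dB, -90.0°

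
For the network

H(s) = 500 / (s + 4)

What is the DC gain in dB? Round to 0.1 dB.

H(0) = 500 / 4 = 125
20 log₁₀(125) ≈ 41.94 dB

41.9 dB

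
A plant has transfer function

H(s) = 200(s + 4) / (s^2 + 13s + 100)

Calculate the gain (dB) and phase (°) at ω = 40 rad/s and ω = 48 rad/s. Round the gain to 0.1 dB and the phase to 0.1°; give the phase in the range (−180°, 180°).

At s = jω = j40:
zero (s+4): 4 + j40 → |·| = √(4²+40²) = √1616 ≈ 40.2, ∠ = arctan(40/4) ≈ 84.29°
quadratic: (j40)² + 13·j40 + 100 = -1500 + j520 → |·| ≈ 1587.6, ∠ ≈ 160.88°
|H| = 200 · 40.2 / 1587.6 ≈ 5.0642
Gain = 20 log₁₀(5.0642) ≈ 14.09 dB
∠H = 84.29° − 160.88° = -76.59°

At s = jω = j48:
zero (s+4): 4 + j48 → |·| = √(4²+48²) = √2320 ≈ 48.166, ∠ = arctan(48/4) ≈ 85.24°
quadratic: (j48)² + 13·j48 + 100 = -2204 + j624 → |·| ≈ 2290.6, ∠ ≈ 164.19°
|H| = 200 · 48.166 / 2290.6 ≈ 4.2055
Gain = 20 log₁₀(4.2055) ≈ 12.48 dB
∠H = 85.24° − 164.19° = -78.95°

ω = 40: 14.1 dB, -76.6°; ω = 48: 12.5 dB, -79.0°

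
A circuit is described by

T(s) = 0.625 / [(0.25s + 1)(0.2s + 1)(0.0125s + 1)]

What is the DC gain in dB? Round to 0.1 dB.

T(0) = 0.625 · 1 / 1 = 0.625
20 log₁₀(0.625) ≈ -4.08 dB

-4.1 dB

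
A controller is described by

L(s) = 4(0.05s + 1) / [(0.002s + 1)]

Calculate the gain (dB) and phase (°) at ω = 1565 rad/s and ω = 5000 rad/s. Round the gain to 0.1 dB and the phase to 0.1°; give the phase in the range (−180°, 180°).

At ω = 1565 rad/s:
zero (1 + j1565·0.05) = 1 + j78.25 → |·| ≈ 78.256, ∠ ≈ 89.27°
pole (1 + j1565·0.002) = 1 + j3.13 → |·| ≈ 3.2859, ∠ ≈ 72.28°
|L| = 4 · 78.256 / (3.2859) ≈ 95.263
Gain = 20 log₁₀(95.263) ≈ 39.58 dB
∠L = (89.27°) − (72.28°) = 16.99°

At ω = 5000 rad/s:
zero (1 + j5000·0.05) = 1 + j250 → |·| ≈ 250, ∠ ≈ 89.77°
pole (1 + j5000·0.002) = 1 + j10 → |·| ≈ 10.05, ∠ ≈ 84.29°
|L| = 4 · 250 / (10.05) ≈ 99.502
Gain = 20 log₁₀(99.502) ≈ 39.96 dB
∠L = (89.77°) − (84.29°) = 5.48°

ω = 1565: 39.6 dB, 17.0°; ω = 5000: 40.0 dB, 5.5°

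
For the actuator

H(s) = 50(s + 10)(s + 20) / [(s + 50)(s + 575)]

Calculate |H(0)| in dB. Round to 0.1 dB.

H(0) = 50·10·20 / (50·575) ≈ 0.34783
20 log₁₀(0.34783) ≈ -9.17 dB

-9.2 dB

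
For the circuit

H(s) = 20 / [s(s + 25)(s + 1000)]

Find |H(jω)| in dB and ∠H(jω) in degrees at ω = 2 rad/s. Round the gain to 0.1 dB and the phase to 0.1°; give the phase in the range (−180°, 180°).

-68.0 dB, -94.7°

At s = jω = j2:
pole (s+25): 25 + j2 → |·| = √(25²+2²) = √629 ≈ 25.08, ∠ = arctan(2/25) ≈ 4.57°
pole (s+1000): 1000 + j2 → |·| = √(1000²+2²) = √1000004 ≈ 1000, ∠ = arctan(2/1000) ≈ 0.11°
pole at origin: |s| = 2, ∠ = 90.00° (in denominator)
|H| = 20 / 50160 ≈ 0.00039872
Gain = 20 log₁₀(0.00039872) ≈ -67.99 dB
∠H = 0.00° − 94.68° = -94.68°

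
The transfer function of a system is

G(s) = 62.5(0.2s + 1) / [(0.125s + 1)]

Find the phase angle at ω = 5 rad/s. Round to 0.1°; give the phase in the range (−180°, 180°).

13.0°

At ω = 5 rad/s:
zero (1 + j5·0.2) = 1 + j1 → |·| ≈ 1.4142, ∠ ≈ 45.00°
pole (1 + j5·0.125) = 1 + j0.625 → |·| ≈ 1.1792, ∠ ≈ 32.01°
∠G = (45.00°) − (32.01°) = 12.99°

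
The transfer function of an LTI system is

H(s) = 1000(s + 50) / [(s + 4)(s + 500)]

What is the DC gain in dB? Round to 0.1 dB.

28.0 dB

H(0) = 1000·50 / (4·500) = 25
20 log₁₀(25) ≈ 27.96 dB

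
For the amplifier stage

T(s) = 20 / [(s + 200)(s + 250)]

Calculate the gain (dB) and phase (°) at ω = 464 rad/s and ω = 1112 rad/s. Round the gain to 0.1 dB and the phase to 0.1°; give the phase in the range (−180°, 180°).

At s = jω = j464:
pole (s+200): 200 + j464 → |·| = √(200²+464²) = √255296 ≈ 505.27, ∠ = arctan(464/200) ≈ 66.68°
pole (s+250): 250 + j464 → |·| = √(250²+464²) = √277796 ≈ 527.06, ∠ = arctan(464/250) ≈ 61.68°
|T| = 20 / 2.6631e+05 ≈ 7.51e-05
Gain = 20 log₁₀(7.51e-05) ≈ -82.49 dB
∠T = 0.00° − 128.36° = -128.36°

At s = jω = j1112:
pole (s+200): 200 + j1112 → |·| = √(200²+1112²) = √1276544 ≈ 1129.8, ∠ = arctan(1112/200) ≈ 79.80°
pole (s+250): 250 + j1112 → |·| = √(250²+1112²) = √1299044 ≈ 1139.8, ∠ = arctan(1112/250) ≈ 77.33°
|T| = 20 / 1.2877e+06 ≈ 1.5532e-05
Gain = 20 log₁₀(1.5532e-05) ≈ -96.18 dB
∠T = 0.00° − 157.13° = -157.13°

ω = 464: -82.5 dB, -128.4°; ω = 1112: -96.2 dB, -157.1°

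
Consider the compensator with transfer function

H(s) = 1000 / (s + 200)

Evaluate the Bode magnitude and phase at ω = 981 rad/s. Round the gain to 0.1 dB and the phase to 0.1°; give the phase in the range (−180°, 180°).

At s = jω = j981:
pole (s+200): 200 + j981 → |·| = √(200²+981²) = √1002361 ≈ 1001.2, ∠ = arctan(981/200) ≈ 78.48°
|H| = 1000 / 1001.2 ≈ 0.9988
Gain = 20 log₁₀(0.9988) ≈ -0.01 dB
∠H = 0.00° − 78.48° = -78.48°

-0.0 dB, -78.5°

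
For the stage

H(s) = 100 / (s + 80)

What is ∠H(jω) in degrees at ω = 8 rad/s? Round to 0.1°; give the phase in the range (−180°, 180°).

At s = jω = j8:
pole (s+80): 80 + j8 → |·| = √(80²+8²) = √6464 ≈ 80.399, ∠ = arctan(8/80) ≈ 5.71°
∠H = 0.00° − 5.71° = -5.71°

-5.7°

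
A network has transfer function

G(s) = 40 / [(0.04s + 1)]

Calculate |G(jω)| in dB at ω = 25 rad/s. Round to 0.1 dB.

29.0 dB

At ω = 25 rad/s:
pole (1 + j25·0.04) = 1 + j1 → |·| ≈ 1.4142, ∠ ≈ 45.00°
|G| = 40 · 1 / (1.4142) ≈ 28.285
Gain = 20 log₁₀(28.285) ≈ 29.03 dB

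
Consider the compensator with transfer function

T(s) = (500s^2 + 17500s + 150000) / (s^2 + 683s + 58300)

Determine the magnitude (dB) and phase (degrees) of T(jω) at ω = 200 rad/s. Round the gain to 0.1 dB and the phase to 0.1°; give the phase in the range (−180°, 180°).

Substitute s = j200:
Numerator: 500(j200)^2 + 17500(j200) + 150000 = -19850000 + j3500000
Denominator: (j200)^2 + 683(j200) + 58300 = 18300 + j136600
|N| = √(19850000² + 3500000²) ≈ 2.0156e+07, ∠N ≈ 170.00°
|D| = √(18300² + 136600²) ≈ 1.3782e+05, ∠D ≈ 82.37°
|T| = 2.0156e+07 / 1.3782e+05 ≈ 146.25
Gain = 20 log₁₀(146.25) ≈ 43.30 dB
∠T = 170.00° − 82.37° = 87.63°

43.3 dB, 87.6°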